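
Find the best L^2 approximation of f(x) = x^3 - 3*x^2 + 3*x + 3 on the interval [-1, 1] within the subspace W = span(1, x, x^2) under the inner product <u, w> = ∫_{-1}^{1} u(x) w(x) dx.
g(x) = -3*x^2 + 18*x/5 + 3

The best approximation g ∈ W is the orthogonal projection of f onto W. Writing g = a_0 + a_1 x + a_2 x^2, the coefficients solve the normal equations G · a = b where
  G_{ij} = <φ_i, φ_j> and b_i = <f, φ_i>, with φ_0 = 1, φ_1 = x, φ_2 = x^2.
G =
  [2, 0, 2/3]
  [0, 2/3, 0]
  [2/3, 0, 2/5],
b = (4, 12/5, 4/5).
Solving gives a_0 = 3, a_1 = 18/5, a_2 = -3, so
  g(x) = -3*x^2 + 18*x/5 + 3.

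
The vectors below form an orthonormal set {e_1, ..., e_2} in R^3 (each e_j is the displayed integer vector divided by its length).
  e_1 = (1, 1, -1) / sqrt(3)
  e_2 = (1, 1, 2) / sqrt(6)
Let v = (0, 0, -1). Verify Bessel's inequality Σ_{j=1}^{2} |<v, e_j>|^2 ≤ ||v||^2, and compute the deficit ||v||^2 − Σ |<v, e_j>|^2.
Σ |<v, e_j>|^2 = 1; ||v||^2 = 1; deficit = 0

Write each e_j = u_j / sqrt(<u_j, u_j>) where u_j is the displayed integer vector. Then <v, e_j> = <v, u_j> / sqrt(<u_j, u_j>), so |<v, e_j>|^2 = <v, u_j>^2 / <u_j, u_j>.
Coefficients: <v, e_1> = 1/sqrt(3), <v, e_2> = -2/sqrt(6).
Square and sum: Σ |<v, e_j>|^2 = 1.
Compute ||v||^2 = v·v = 1.
Deficit = 1 − 1 = 0 ≥ 0, confirming Bessel's inequality. (The deficit equals ||v − Σ <v,e_j> e_j||^2, the squared distance from v to span{e_j}.)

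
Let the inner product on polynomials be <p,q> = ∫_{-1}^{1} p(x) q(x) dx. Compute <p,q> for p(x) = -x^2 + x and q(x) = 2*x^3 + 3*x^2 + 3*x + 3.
<p,q> = -2/5

Expand the product: p(x)·q(x) = -2*x^5 - x^4 + 3*x.
∫_{-1}^{1} of each monomial x^k gives [2/(k+1) if k even, 0 if k odd]. Integrating term-by-term (or equivalently evaluating the antiderivative F(x) = -x^6/3 - x^5/5 + 3*x^2/2 at the endpoints):
  F(1) − F(−1) = 29/30 − (41/30) = -2/5.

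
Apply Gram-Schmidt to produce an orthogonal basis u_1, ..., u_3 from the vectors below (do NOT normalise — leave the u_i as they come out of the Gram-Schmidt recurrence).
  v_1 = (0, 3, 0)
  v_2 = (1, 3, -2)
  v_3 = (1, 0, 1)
Orthogonal basis:
  u_1 = (0, 3, 0)
  u_2 = (1, 0, -2)
  u_3 = (6/5, 0, 3/5)

Apply the Gram-Schmidt recurrence
  u_1 = v_1
  u_i = v_i − Σ_{j<i} ((v_i · u_j) / (u_j · u_j)) · u_j.

Step by step this gives:
  u_1 = (0, 3, 0)
  u_2 = (1, 0, -2)
  u_3 = (6/5, 0, 3/5)

Orthogonality check:
  u_2 · u_1 = 0 (should be 0)
  u_3 · u_1 = 0 (should be 0)
  u_3 · u_2 = 0 (should be 0)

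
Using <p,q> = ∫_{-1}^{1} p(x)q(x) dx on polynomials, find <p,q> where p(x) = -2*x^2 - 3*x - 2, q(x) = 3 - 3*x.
<p,q> = -10

Expand the product: p(x)·q(x) = 6*x^3 + 3*x^2 - 3*x - 6.
∫_{-1}^{1} of each monomial x^k gives [2/(k+1) if k even, 0 if k odd]. Integrating term-by-term (or equivalently evaluating the antiderivative F(x) = 3*x^4/2 + x^3 - 3*x^2/2 - 6*x at the endpoints):
  F(1) − F(−1) = -5 − (5) = -10.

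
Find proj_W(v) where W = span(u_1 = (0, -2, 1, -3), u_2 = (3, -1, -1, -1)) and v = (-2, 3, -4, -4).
proj_W(v) = (-33/76, -17/76, 25/76, -31/76)

Set up U = [u_1 | ... | u_2] ∈ R^(4×2). The projector onto W = col(U) is P = U (U^T U)^(-1) U^T.
Compute U^T U =
  [14, 4]
  [4, 12],
and U^T v = (2, -1).
Solve U^T U · c = U^T v for the coefficients: c = (7/38, -11/76). The projection is proj_W(v) = U c.
Check: (v - proj_W(v)) · u_1 = 0  (should be 0).
Check: (v - proj_W(v)) · u_2 = 0  (should be 0).
Result: proj_W(v) = (-33/76, -17/76, 25/76, -31/76).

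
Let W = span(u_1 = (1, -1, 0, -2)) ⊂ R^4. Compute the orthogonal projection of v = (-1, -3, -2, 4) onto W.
proj_W(v) = (-1, 1, 0, 2)

Set up U = [u_1 | ... | u_1] ∈ R^(4×1). The projector onto W = col(U) is P = U (U^T U)^(-1) U^T.
Compute U^T U =
  [6],
and U^T v = (-6).
Solve U^T U · c = U^T v for the coefficients: c = (-1). The projection is proj_W(v) = U c.
Check: (v - proj_W(v)) · u_1 = 0  (should be 0).
Result: proj_W(v) = (-1, 1, 0, 2).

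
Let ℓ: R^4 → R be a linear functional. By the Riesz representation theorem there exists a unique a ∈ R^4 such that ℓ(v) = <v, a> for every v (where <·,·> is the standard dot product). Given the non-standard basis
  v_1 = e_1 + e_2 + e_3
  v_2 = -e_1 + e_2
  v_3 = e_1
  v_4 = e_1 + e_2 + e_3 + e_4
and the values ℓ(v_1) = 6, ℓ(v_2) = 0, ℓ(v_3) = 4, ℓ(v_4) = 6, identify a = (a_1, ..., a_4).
a = (4, 4, -2, 0)

Write a = (a_1, ..., a_4) in the standard basis. For each basis vector v_i, ℓ(v_i) = <v_i, a> is a linear equation in the a_j's. Collect the n equations into a matrix system V a = ℓ, where row i of V is v_i (expressed in the standard basis). Since V is invertible (lower-triangular with 1s on the diagonal, up to permutation), solve by back-substitution:
  V =
[[1, 1, 1, 0],
 [-1, 1, 0, 0],
 [1, 0, 0, 0],
 [1, 1, 1, 1]]
  V a = (6, 0, 4, 6)
Solving gives a = (4, 4, -2, 0).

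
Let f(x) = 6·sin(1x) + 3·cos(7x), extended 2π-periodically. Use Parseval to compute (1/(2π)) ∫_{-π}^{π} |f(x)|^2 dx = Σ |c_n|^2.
Σ |c_n|^2 = 45/2

Expand |f|^2 and use orthogonality of {sin(nx), cos(mx)} on [-π, π]:
  ∫_{-π}^{π} sin(nx)^2 dx = π, ∫ cos(mx)^2 dx = π, and cross terms integrate to 0.
So ∫_{-π}^{π} f(x)^2 dx = 6^2 · π + 3^2 · π = (36 + 9)π.
Divide by 2π: (36 + 9)/2 = 45/2.
By Parseval, this equals Σ |c_n|^2.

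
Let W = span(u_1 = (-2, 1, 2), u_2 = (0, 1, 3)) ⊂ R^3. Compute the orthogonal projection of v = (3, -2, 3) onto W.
proj_W(v) = (138/41, 8/41, 93/41)

Set up U = [u_1 | ... | u_2] ∈ R^(3×2). The projector onto W = col(U) is P = U (U^T U)^(-1) U^T.
Compute U^T U =
  [9, 7]
  [7, 10],
and U^T v = (-2, 7).
Solve U^T U · c = U^T v for the coefficients: c = (-69/41, 77/41). The projection is proj_W(v) = U c.
Check: (v - proj_W(v)) · u_1 = 0  (should be 0).
Check: (v - proj_W(v)) · u_2 = 0  (should be 0).
Result: proj_W(v) = (138/41, 8/41, 93/41).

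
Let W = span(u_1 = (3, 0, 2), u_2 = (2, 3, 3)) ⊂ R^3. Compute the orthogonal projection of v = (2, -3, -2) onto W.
proj_W(v) = (97/71, -501/142, -149/142)

Set up U = [u_1 | ... | u_2] ∈ R^(3×2). The projector onto W = col(U) is P = U (U^T U)^(-1) U^T.
Compute U^T U =
  [13, 12]
  [12, 22],
and U^T v = (2, -11).
Solve U^T U · c = U^T v for the coefficients: c = (88/71, -167/142). The projection is proj_W(v) = U c.
Check: (v - proj_W(v)) · u_1 = 0  (should be 0).
Check: (v - proj_W(v)) · u_2 = 0  (should be 0).
Result: proj_W(v) = (97/71, -501/142, -149/142).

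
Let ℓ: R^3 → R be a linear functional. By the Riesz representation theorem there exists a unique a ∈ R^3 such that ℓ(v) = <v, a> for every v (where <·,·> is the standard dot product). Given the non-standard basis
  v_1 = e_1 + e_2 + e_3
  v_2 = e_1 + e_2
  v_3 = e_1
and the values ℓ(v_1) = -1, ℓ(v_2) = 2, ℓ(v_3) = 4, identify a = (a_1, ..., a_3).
a = (4, -2, -3)

Write a = (a_1, ..., a_3) in the standard basis. For each basis vector v_i, ℓ(v_i) = <v_i, a> is a linear equation in the a_j's. Collect the n equations into a matrix system V a = ℓ, where row i of V is v_i (expressed in the standard basis). Since V is invertible (lower-triangular with 1s on the diagonal, up to permutation), solve by back-substitution:
  V =
[[1, 1, 1],
 [1, 1, 0],
 [1, 0, 0]]
  V a = (-1, 2, 4)
Solving gives a = (4, -2, -3).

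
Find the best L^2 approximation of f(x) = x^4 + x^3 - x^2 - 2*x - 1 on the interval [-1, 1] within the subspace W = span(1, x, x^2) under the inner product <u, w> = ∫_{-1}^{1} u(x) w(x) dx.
g(x) = -x^2/7 - 7*x/5 - 38/35

The best approximation g ∈ W is the orthogonal projection of f onto W. Writing g = a_0 + a_1 x + a_2 x^2, the coefficients solve the normal equations G · a = b where
  G_{ij} = <φ_i, φ_j> and b_i = <f, φ_i>, with φ_0 = 1, φ_1 = x, φ_2 = x^2.
G =
  [2, 0, 2/3]
  [0, 2/3, 0]
  [2/3, 0, 2/5],
b = (-34/15, -14/15, -82/105).
Solving gives a_0 = -38/35, a_1 = -7/5, a_2 = -1/7, so
  g(x) = -x^2/7 - 7*x/5 - 38/35.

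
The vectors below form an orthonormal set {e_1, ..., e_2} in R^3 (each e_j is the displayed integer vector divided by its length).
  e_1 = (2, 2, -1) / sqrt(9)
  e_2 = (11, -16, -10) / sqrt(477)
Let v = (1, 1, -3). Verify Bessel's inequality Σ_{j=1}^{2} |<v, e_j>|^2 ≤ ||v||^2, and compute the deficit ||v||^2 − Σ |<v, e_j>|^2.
Σ |<v, e_j>|^2 = 358/53; ||v||^2 = 11; deficit = 225/53

Write each e_j = u_j / sqrt(<u_j, u_j>) where u_j is the displayed integer vector. Then <v, e_j> = <v, u_j> / sqrt(<u_j, u_j>), so |<v, e_j>|^2 = <v, u_j>^2 / <u_j, u_j>.
Coefficients: <v, e_1> = 7/sqrt(9), <v, e_2> = 25/sqrt(477).
Square and sum: Σ |<v, e_j>|^2 = 358/53.
Compute ||v||^2 = v·v = 11.
Deficit = 11 − 358/53 = 225/53 ≥ 0, confirming Bessel's inequality. (The deficit equals ||v − Σ <v,e_j> e_j||^2, the squared distance from v to span{e_j}.)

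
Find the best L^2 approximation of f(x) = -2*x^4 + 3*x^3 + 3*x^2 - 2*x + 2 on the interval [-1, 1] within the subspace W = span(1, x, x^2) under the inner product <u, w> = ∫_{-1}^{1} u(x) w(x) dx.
g(x) = 9*x^2/7 - x/5 + 76/35

The best approximation g ∈ W is the orthogonal projection of f onto W. Writing g = a_0 + a_1 x + a_2 x^2, the coefficients solve the normal equations G · a = b where
  G_{ij} = <φ_i, φ_j> and b_i = <f, φ_i>, with φ_0 = 1, φ_1 = x, φ_2 = x^2.
G =
  [2, 0, 2/3]
  [0, 2/3, 0]
  [2/3, 0, 2/5],
b = (26/5, -2/15, 206/105).
Solving gives a_0 = 76/35, a_1 = -1/5, a_2 = 9/7, so
  g(x) = 9*x^2/7 - x/5 + 76/35.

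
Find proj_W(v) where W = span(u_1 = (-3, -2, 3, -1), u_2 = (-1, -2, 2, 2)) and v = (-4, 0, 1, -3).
proj_W(v) = (-252/89, -36/89, 153/89, -315/89)

Set up U = [u_1 | ... | u_2] ∈ R^(4×2). The projector onto W = col(U) is P = U (U^T U)^(-1) U^T.
Compute U^T U =
  [23, 11]
  [11, 13],
and U^T v = (18, 0).
Solve U^T U · c = U^T v for the coefficients: c = (117/89, -99/89). The projection is proj_W(v) = U c.
Check: (v - proj_W(v)) · u_1 = 0  (should be 0).
Check: (v - proj_W(v)) · u_2 = 0  (should be 0).
Result: proj_W(v) = (-252/89, -36/89, 153/89, -315/89).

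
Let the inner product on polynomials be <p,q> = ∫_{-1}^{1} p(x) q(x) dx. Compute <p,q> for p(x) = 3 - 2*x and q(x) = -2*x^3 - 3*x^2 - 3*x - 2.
<p,q> = -62/5

Expand the product: p(x)·q(x) = 4*x^4 - 3*x^2 - 5*x - 6.
∫_{-1}^{1} of each monomial x^k gives [2/(k+1) if k even, 0 if k odd]. Integrating term-by-term (or equivalently evaluating the antiderivative F(x) = 4*x^5/5 - x^3 - 5*x^2/2 - 6*x at the endpoints):
  F(1) − F(−1) = -87/10 − (37/10) = -62/5.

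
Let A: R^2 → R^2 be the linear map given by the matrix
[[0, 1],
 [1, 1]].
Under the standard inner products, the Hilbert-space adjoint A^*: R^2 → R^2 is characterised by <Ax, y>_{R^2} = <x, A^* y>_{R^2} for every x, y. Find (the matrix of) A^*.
A^* = A^T =
[[0, 1],
 [1, 1]]

For real matrices with standard dot products, the defining identity <Ax, y> = <x, A^* y> gives (Ax)^T y = x^T (A^*) y, i.e. x^T A^T y = x^T (A^*) y. Since this holds for all x, y, we must have A^* = A^T. Therefore
A^* =
[[0, 1],
 [1, 1]].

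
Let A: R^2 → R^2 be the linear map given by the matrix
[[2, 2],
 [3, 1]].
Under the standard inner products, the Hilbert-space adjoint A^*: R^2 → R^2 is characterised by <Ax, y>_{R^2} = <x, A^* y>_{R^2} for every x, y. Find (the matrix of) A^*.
A^* = A^T =
[[2, 3],
 [2, 1]]

For real matrices with standard dot products, the defining identity <Ax, y> = <x, A^* y> gives (Ax)^T y = x^T (A^*) y, i.e. x^T A^T y = x^T (A^*) y. Since this holds for all x, y, we must have A^* = A^T. Therefore
A^* =
[[2, 3],
 [2, 1]].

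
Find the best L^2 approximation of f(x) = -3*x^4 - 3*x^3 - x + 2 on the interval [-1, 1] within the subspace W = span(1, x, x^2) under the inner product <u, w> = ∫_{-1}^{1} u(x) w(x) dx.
g(x) = -18*x^2/7 - 14*x/5 + 79/35

The best approximation g ∈ W is the orthogonal projection of f onto W. Writing g = a_0 + a_1 x + a_2 x^2, the coefficients solve the normal equations G · a = b where
  G_{ij} = <φ_i, φ_j> and b_i = <f, φ_i>, with φ_0 = 1, φ_1 = x, φ_2 = x^2.
G =
  [2, 0, 2/3]
  [0, 2/3, 0]
  [2/3, 0, 2/5],
b = (14/5, -28/15, 10/21).
Solving gives a_0 = 79/35, a_1 = -14/5, a_2 = -18/7, so
  g(x) = -18*x^2/7 - 14*x/5 + 79/35.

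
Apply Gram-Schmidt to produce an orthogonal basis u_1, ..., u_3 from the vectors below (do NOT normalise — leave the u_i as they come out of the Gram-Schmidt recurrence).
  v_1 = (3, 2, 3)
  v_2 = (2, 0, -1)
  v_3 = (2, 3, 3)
Orthogonal basis:
  u_1 = (3, 2, 3)
  u_2 = (35/22, -3/11, -31/22)
  u_3 = (-22/101, 99/101, -44/101)

Apply the Gram-Schmidt recurrence
  u_1 = v_1
  u_i = v_i − Σ_{j<i} ((v_i · u_j) / (u_j · u_j)) · u_j.

Step by step this gives:
  u_1 = (3, 2, 3)
  u_2 = (35/22, -3/11, -31/22)
  u_3 = (-22/101, 99/101, -44/101)

Orthogonality check:
  u_2 · u_1 = 0 (should be 0)
  u_3 · u_1 = 0 (should be 0)
  u_3 · u_2 = 0 (should be 0)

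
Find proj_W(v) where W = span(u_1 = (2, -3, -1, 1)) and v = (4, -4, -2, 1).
proj_W(v) = (46/15, -23/5, -23/15, 23/15)

Set up U = [u_1 | ... | u_1] ∈ R^(4×1). The projector onto W = col(U) is P = U (U^T U)^(-1) U^T.
Compute U^T U =
  [15],
and U^T v = (23).
Solve U^T U · c = U^T v for the coefficients: c = (23/15). The projection is proj_W(v) = U c.
Check: (v - proj_W(v)) · u_1 = 0  (should be 0).
Result: proj_W(v) = (46/15, -23/5, -23/15, 23/15).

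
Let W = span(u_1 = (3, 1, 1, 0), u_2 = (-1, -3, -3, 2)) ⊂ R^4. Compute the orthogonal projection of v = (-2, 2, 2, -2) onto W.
proj_W(v) = (-2, 2, 2, -2)

Set up U = [u_1 | ... | u_2] ∈ R^(4×2). The projector onto W = col(U) is P = U (U^T U)^(-1) U^T.
Compute U^T U =
  [11, -9]
  [-9, 23],
and U^T v = (-2, -14).
Solve U^T U · c = U^T v for the coefficients: c = (-1, -1). The projection is proj_W(v) = U c.
Check: (v - proj_W(v)) · u_1 = 0  (should be 0).
Check: (v - proj_W(v)) · u_2 = 0  (should be 0).
Result: proj_W(v) = (-2, 2, 2, -2).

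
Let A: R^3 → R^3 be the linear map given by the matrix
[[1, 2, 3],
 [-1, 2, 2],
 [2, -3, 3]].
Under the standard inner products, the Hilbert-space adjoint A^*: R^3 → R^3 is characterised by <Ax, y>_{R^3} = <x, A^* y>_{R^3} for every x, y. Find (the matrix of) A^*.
A^* = A^T =
[[1, -1, 2],
 [2, 2, -3],
 [3, 2, 3]]

For real matrices with standard dot products, the defining identity <Ax, y> = <x, A^* y> gives (Ax)^T y = x^T (A^*) y, i.e. x^T A^T y = x^T (A^*) y. Since this holds for all x, y, we must have A^* = A^T. Therefore
A^* =
[[1, -1, 2],
 [2, 2, -3],
 [3, 2, 3]].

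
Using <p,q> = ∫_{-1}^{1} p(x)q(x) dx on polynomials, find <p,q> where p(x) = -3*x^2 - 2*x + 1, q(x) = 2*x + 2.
<p,q> = -8/3

Expand the product: p(x)·q(x) = -6*x^3 - 10*x^2 - 2*x + 2.
∫_{-1}^{1} of each monomial x^k gives [2/(k+1) if k even, 0 if k odd]. Integrating term-by-term (or equivalently evaluating the antiderivative F(x) = -3*x^4/2 - 10*x^3/3 - x^2 + 2*x at the endpoints):
  F(1) − F(−1) = -23/6 − (-7/6) = -8/3.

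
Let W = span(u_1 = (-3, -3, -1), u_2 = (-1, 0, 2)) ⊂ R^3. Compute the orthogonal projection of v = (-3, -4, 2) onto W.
proj_W(v) = (-189/47, -132/47, 70/47)

Set up U = [u_1 | ... | u_2] ∈ R^(3×2). The projector onto W = col(U) is P = U (U^T U)^(-1) U^T.
Compute U^T U =
  [19, 1]
  [1, 5],
and U^T v = (19, 7).
Solve U^T U · c = U^T v for the coefficients: c = (44/47, 57/47). The projection is proj_W(v) = U c.
Check: (v - proj_W(v)) · u_1 = 0  (should be 0).
Check: (v - proj_W(v)) · u_2 = 0  (should be 0).
Result: proj_W(v) = (-189/47, -132/47, 70/47).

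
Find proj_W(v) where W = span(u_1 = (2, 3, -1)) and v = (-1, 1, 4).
proj_W(v) = (-3/7, -9/14, 3/14)

Set up U = [u_1 | ... | u_1] ∈ R^(3×1). The projector onto W = col(U) is P = U (U^T U)^(-1) U^T.
Compute U^T U =
  [14],
and U^T v = (-3).
Solve U^T U · c = U^T v for the coefficients: c = (-3/14). The projection is proj_W(v) = U c.
Check: (v - proj_W(v)) · u_1 = 0  (should be 0).
Result: proj_W(v) = (-3/7, -9/14, 3/14).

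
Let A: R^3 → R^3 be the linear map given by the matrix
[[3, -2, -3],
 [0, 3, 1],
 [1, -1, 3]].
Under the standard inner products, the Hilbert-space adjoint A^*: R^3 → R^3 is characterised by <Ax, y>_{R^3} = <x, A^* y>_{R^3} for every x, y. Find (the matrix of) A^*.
A^* = A^T =
[[3, 0, 1],
 [-2, 3, -1],
 [-3, 1, 3]]

For real matrices with standard dot products, the defining identity <Ax, y> = <x, A^* y> gives (Ax)^T y = x^T (A^*) y, i.e. x^T A^T y = x^T (A^*) y. Since this holds for all x, y, we must have A^* = A^T. Therefore
A^* =
[[3, 0, 1],
 [-2, 3, -1],
 [-3, 1, 3]].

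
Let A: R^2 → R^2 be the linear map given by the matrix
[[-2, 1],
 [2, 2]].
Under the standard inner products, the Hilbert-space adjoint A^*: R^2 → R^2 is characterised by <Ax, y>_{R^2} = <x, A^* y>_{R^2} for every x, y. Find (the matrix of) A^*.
A^* = A^T =
[[-2, 2],
 [1, 2]]

For real matrices with standard dot products, the defining identity <Ax, y> = <x, A^* y> gives (Ax)^T y = x^T (A^*) y, i.e. x^T A^T y = x^T (A^*) y. Since this holds for all x, y, we must have A^* = A^T. Therefore
A^* =
[[-2, 2],
 [1, 2]].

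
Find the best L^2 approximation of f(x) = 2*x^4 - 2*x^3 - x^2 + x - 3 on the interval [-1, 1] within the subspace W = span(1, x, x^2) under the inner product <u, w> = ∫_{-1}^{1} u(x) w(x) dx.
g(x) = 5*x^2/7 - x/5 - 111/35

The best approximation g ∈ W is the orthogonal projection of f onto W. Writing g = a_0 + a_1 x + a_2 x^2, the coefficients solve the normal equations G · a = b where
  G_{ij} = <φ_i, φ_j> and b_i = <f, φ_i>, with φ_0 = 1, φ_1 = x, φ_2 = x^2.
G =
  [2, 0, 2/3]
  [0, 2/3, 0]
  [2/3, 0, 2/5],
b = (-88/15, -2/15, -64/35).
Solving gives a_0 = -111/35, a_1 = -1/5, a_2 = 5/7, so
  g(x) = 5*x^2/7 - x/5 - 111/35.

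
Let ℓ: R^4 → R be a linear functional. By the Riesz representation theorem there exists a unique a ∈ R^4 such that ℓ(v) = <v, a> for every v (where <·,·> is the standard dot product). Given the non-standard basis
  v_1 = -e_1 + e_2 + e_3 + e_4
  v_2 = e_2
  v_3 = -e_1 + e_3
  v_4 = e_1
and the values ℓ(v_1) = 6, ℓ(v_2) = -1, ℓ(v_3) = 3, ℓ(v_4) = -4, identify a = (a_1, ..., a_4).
a = (-4, -1, -1, 4)

Write a = (a_1, ..., a_4) in the standard basis. For each basis vector v_i, ℓ(v_i) = <v_i, a> is a linear equation in the a_j's. Collect the n equations into a matrix system V a = ℓ, where row i of V is v_i (expressed in the standard basis). Since V is invertible (lower-triangular with 1s on the diagonal, up to permutation), solve by back-substitution:
  V =
[[-1, 1, 1, 1],
 [0, 1, 0, 0],
 [-1, 0, 1, 0],
 [1, 0, 0, 0]]
  V a = (6, -1, 3, -4)
Solving gives a = (-4, -1, -1, 4).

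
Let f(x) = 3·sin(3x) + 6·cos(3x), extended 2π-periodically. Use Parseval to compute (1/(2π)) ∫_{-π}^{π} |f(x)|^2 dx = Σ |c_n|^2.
Σ |c_n|^2 = 45/2

Expand |f|^2 and use orthogonality of {sin(nx), cos(mx)} on [-π, π]:
  ∫_{-π}^{π} sin(nx)^2 dx = π, ∫ cos(mx)^2 dx = π, and cross terms integrate to 0.
So ∫_{-π}^{π} f(x)^2 dx = 3^2 · π + 6^2 · π = (9 + 36)π.
Divide by 2π: (9 + 36)/2 = 45/2.
By Parseval, this equals Σ |c_n|^2.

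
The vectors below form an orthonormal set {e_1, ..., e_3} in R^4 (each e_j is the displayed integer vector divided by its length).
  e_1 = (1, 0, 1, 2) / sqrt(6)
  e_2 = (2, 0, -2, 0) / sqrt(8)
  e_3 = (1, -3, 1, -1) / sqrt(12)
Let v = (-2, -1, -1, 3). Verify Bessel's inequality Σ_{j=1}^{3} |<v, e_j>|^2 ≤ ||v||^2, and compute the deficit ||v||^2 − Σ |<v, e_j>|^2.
Σ |<v, e_j>|^2 = 11/4; ||v||^2 = 15; deficit = 49/4

Write each e_j = u_j / sqrt(<u_j, u_j>) where u_j is the displayed integer vector. Then <v, e_j> = <v, u_j> / sqrt(<u_j, u_j>), so |<v, e_j>|^2 = <v, u_j>^2 / <u_j, u_j>.
Coefficients: <v, e_1> = 3/sqrt(6), <v, e_2> = -2/sqrt(8), <v, e_3> = -3/sqrt(12).
Square and sum: Σ |<v, e_j>|^2 = 11/4.
Compute ||v||^2 = v·v = 15.
Deficit = 15 − 11/4 = 49/4 ≥ 0, confirming Bessel's inequality. (The deficit equals ||v − Σ <v,e_j> e_j||^2, the squared distance from v to span{e_j}.)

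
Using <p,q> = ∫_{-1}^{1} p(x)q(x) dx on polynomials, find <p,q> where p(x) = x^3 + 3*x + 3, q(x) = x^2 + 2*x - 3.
<p,q> = -56/5

Expand the product: p(x)·q(x) = x^5 + 2*x^4 + 9*x^2 - 3*x - 9.
∫_{-1}^{1} of each monomial x^k gives [2/(k+1) if k even, 0 if k odd]. Integrating term-by-term (or equivalently evaluating the antiderivative F(x) = x^6/6 + 2*x^5/5 + 3*x^3 - 3*x^2/2 - 9*x at the endpoints):
  F(1) − F(−1) = -104/15 − (64/15) = -56/5.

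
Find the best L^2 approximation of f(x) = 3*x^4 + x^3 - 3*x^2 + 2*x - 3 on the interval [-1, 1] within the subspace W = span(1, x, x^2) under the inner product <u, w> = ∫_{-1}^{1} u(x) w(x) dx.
g(x) = -3*x^2/7 + 13*x/5 - 114/35

The best approximation g ∈ W is the orthogonal projection of f onto W. Writing g = a_0 + a_1 x + a_2 x^2, the coefficients solve the normal equations G · a = b where
  G_{ij} = <φ_i, φ_j> and b_i = <f, φ_i>, with φ_0 = 1, φ_1 = x, φ_2 = x^2.
G =
  [2, 0, 2/3]
  [0, 2/3, 0]
  [2/3, 0, 2/5],
b = (-34/5, 26/15, -82/35).
Solving gives a_0 = -114/35, a_1 = 13/5, a_2 = -3/7, so
  g(x) = -3*x^2/7 + 13*x/5 - 114/35.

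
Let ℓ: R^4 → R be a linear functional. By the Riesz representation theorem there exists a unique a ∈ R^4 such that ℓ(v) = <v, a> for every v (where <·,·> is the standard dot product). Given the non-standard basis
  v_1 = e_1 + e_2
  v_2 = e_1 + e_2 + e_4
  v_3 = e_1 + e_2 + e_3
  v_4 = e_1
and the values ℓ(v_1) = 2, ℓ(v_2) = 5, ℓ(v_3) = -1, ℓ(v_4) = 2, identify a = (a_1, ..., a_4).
a = (2, 0, -3, 3)

Write a = (a_1, ..., a_4) in the standard basis. For each basis vector v_i, ℓ(v_i) = <v_i, a> is a linear equation in the a_j's. Collect the n equations into a matrix system V a = ℓ, where row i of V is v_i (expressed in the standard basis). Since V is invertible (lower-triangular with 1s on the diagonal, up to permutation), solve by back-substitution:
  V =
[[1, 1, 0, 0],
 [1, 1, 0, 1],
 [1, 1, 1, 0],
 [1, 0, 0, 0]]
  V a = (2, 5, -1, 2)
Solving gives a = (2, 0, -3, 3).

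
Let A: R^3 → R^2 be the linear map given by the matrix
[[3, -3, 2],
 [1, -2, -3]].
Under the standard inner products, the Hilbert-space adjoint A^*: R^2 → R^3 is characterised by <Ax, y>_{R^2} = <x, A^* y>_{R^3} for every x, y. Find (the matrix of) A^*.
A^* = A^T =
[[3, 1],
 [-3, -2],
 [2, -3]]

For real matrices with standard dot products, the defining identity <Ax, y> = <x, A^* y> gives (Ax)^T y = x^T (A^*) y, i.e. x^T A^T y = x^T (A^*) y. Since this holds for all x, y, we must have A^* = A^T. Therefore
A^* =
[[3, 1],
 [-3, -2],
 [2, -3]].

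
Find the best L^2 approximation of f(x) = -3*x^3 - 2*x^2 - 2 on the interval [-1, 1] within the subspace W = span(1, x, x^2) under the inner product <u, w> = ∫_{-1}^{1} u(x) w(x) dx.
g(x) = -2*x^2 - 9*x/5 - 2

The best approximation g ∈ W is the orthogonal projection of f onto W. Writing g = a_0 + a_1 x + a_2 x^2, the coefficients solve the normal equations G · a = b where
  G_{ij} = <φ_i, φ_j> and b_i = <f, φ_i>, with φ_0 = 1, φ_1 = x, φ_2 = x^2.
G =
  [2, 0, 2/3]
  [0, 2/3, 0]
  [2/3, 0, 2/5],
b = (-16/3, -6/5, -32/15).
Solving gives a_0 = -2, a_1 = -9/5, a_2 = -2, so
  g(x) = -2*x^2 - 9*x/5 - 2.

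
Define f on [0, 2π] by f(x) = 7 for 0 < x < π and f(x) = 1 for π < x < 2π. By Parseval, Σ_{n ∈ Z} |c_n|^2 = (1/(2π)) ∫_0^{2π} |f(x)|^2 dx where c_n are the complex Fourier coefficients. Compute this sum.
Σ |c_n|^2 = 25

Parseval equates the L^2 energy of f (normalised by 1/(2π)) with the ℓ^2 sum of its Fourier coefficients: (1/(2π)) ∫_0^{2π} |f|^2 = Σ |c_n|^2.
Compute the left side: (1/(2π)) [∫_0^π 7^2 dx + ∫_π^{2π} 1^2 dx] = (1/(2π)) · (49π + 1π) = (49 + 1)/2 = 25.
So Σ_{n ∈ Z} |c_n|^2 = 25.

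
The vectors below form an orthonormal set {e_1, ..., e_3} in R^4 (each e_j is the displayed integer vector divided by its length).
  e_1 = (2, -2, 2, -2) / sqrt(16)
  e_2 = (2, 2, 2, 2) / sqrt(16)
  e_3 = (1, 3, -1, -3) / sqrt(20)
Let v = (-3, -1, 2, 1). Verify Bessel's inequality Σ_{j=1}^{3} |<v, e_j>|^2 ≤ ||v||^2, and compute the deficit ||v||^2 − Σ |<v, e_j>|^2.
Σ |<v, e_j>|^2 = 131/20; ||v||^2 = 15; deficit = 169/20

Write each e_j = u_j / sqrt(<u_j, u_j>) where u_j is the displayed integer vector. Then <v, e_j> = <v, u_j> / sqrt(<u_j, u_j>), so |<v, e_j>|^2 = <v, u_j>^2 / <u_j, u_j>.
Coefficients: <v, e_1> = -2/sqrt(16), <v, e_2> = -2/sqrt(16), <v, e_3> = -11/sqrt(20).
Square and sum: Σ |<v, e_j>|^2 = 131/20.
Compute ||v||^2 = v·v = 15.
Deficit = 15 − 131/20 = 169/20 ≥ 0, confirming Bessel's inequality. (The deficit equals ||v − Σ <v,e_j> e_j||^2, the squared distance from v to span{e_j}.)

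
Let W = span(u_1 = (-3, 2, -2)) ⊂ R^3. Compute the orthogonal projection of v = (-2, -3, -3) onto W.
proj_W(v) = (-18/17, 12/17, -12/17)

Set up U = [u_1 | ... | u_1] ∈ R^(3×1). The projector onto W = col(U) is P = U (U^T U)^(-1) U^T.
Compute U^T U =
  [17],
and U^T v = (6).
Solve U^T U · c = U^T v for the coefficients: c = (6/17). The projection is proj_W(v) = U c.
Check: (v - proj_W(v)) · u_1 = 0  (should be 0).
Result: proj_W(v) = (-18/17, 12/17, -12/17).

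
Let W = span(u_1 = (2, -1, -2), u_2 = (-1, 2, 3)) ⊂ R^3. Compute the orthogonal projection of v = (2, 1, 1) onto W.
proj_W(v) = (51/26, 15/13, 23/26)

Set up U = [u_1 | ... | u_2] ∈ R^(3×2). The projector onto W = col(U) is P = U (U^T U)^(-1) U^T.
Compute U^T U =
  [9, -10]
  [-10, 14],
and U^T v = (1, 3).
Solve U^T U · c = U^T v for the coefficients: c = (22/13, 37/26). The projection is proj_W(v) = U c.
Check: (v - proj_W(v)) · u_1 = 0  (should be 0).
Check: (v - proj_W(v)) · u_2 = 0  (should be 0).
Result: proj_W(v) = (51/26, 15/13, 23/26).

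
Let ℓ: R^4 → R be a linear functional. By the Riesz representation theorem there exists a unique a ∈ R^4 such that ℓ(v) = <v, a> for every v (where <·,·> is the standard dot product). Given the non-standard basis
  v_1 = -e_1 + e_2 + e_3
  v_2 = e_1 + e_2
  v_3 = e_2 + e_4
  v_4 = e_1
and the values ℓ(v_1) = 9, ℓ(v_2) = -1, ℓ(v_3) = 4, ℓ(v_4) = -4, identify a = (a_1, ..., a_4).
a = (-4, 3, 2, 1)

Write a = (a_1, ..., a_4) in the standard basis. For each basis vector v_i, ℓ(v_i) = <v_i, a> is a linear equation in the a_j's. Collect the n equations into a matrix system V a = ℓ, where row i of V is v_i (expressed in the standard basis). Since V is invertible (lower-triangular with 1s on the diagonal, up to permutation), solve by back-substitution:
  V =
[[-1, 1, 1, 0],
 [1, 1, 0, 0],
 [0, 1, 0, 1],
 [1, 0, 0, 0]]
  V a = (9, -1, 4, -4)
Solving gives a = (-4, 3, 2, 1).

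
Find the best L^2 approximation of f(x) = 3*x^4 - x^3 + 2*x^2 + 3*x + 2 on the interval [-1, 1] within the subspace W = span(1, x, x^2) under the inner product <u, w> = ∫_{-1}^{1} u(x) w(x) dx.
g(x) = 32*x^2/7 + 12*x/5 + 61/35

The best approximation g ∈ W is the orthogonal projection of f onto W. Writing g = a_0 + a_1 x + a_2 x^2, the coefficients solve the normal equations G · a = b where
  G_{ij} = <φ_i, φ_j> and b_i = <f, φ_i>, with φ_0 = 1, φ_1 = x, φ_2 = x^2.
G =
  [2, 0, 2/3]
  [0, 2/3, 0]
  [2/3, 0, 2/5],
b = (98/15, 8/5, 314/105).
Solving gives a_0 = 61/35, a_1 = 12/5, a_2 = 32/7, so
  g(x) = 32*x^2/7 + 12*x/5 + 61/35.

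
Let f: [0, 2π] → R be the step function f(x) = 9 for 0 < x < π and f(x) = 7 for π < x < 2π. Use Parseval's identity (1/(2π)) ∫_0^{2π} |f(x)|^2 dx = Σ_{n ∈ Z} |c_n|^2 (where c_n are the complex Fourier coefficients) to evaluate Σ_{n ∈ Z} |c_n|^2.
Σ |c_n|^2 = 65

Parseval equates the L^2 energy of f (normalised by 1/(2π)) with the ℓ^2 sum of its Fourier coefficients: (1/(2π)) ∫_0^{2π} |f|^2 = Σ |c_n|^2.
Compute the left side: (1/(2π)) [∫_0^π 9^2 dx + ∫_π^{2π} 7^2 dx] = (1/(2π)) · (81π + 49π) = (81 + 49)/2 = 65.
So Σ_{n ∈ Z} |c_n|^2 = 65.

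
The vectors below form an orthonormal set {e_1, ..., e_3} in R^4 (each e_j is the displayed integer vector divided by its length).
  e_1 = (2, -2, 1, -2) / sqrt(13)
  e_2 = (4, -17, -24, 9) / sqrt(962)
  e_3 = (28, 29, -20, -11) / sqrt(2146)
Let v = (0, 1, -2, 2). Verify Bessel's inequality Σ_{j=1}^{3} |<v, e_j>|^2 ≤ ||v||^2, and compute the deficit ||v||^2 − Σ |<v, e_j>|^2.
Σ |<v, e_j>|^2 = 245/29; ||v||^2 = 9; deficit = 16/29

Write each e_j = u_j / sqrt(<u_j, u_j>) where u_j is the displayed integer vector. Then <v, e_j> = <v, u_j> / sqrt(<u_j, u_j>), so |<v, e_j>|^2 = <v, u_j>^2 / <u_j, u_j>.
Coefficients: <v, e_1> = -8/sqrt(13), <v, e_2> = 49/sqrt(962), <v, e_3> = 47/sqrt(2146).
Square and sum: Σ |<v, e_j>|^2 = 245/29.
Compute ||v||^2 = v·v = 9.
Deficit = 9 − 245/29 = 16/29 ≥ 0, confirming Bessel's inequality. (The deficit equals ||v − Σ <v,e_j> e_j||^2, the squared distance from v to span{e_j}.)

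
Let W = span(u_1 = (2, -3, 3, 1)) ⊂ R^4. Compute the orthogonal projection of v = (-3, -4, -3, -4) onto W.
proj_W(v) = (-14/23, 21/23, -21/23, -7/23)

Set up U = [u_1 | ... | u_1] ∈ R^(4×1). The projector onto W = col(U) is P = U (U^T U)^(-1) U^T.
Compute U^T U =
  [23],
and U^T v = (-7).
Solve U^T U · c = U^T v for the coefficients: c = (-7/23). The projection is proj_W(v) = U c.
Check: (v - proj_W(v)) · u_1 = 0  (should be 0).
Result: proj_W(v) = (-14/23, 21/23, -21/23, -7/23).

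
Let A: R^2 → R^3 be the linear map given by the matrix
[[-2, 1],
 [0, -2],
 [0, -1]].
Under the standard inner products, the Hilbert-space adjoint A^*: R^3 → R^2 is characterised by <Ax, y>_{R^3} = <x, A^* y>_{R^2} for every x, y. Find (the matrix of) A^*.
A^* = A^T =
[[-2, 0, 0],
 [1, -2, -1]]

For real matrices with standard dot products, the defining identity <Ax, y> = <x, A^* y> gives (Ax)^T y = x^T (A^*) y, i.e. x^T A^T y = x^T (A^*) y. Since this holds for all x, y, we must have A^* = A^T. Therefore
A^* =
[[-2, 0, 0],
 [1, -2, -1]].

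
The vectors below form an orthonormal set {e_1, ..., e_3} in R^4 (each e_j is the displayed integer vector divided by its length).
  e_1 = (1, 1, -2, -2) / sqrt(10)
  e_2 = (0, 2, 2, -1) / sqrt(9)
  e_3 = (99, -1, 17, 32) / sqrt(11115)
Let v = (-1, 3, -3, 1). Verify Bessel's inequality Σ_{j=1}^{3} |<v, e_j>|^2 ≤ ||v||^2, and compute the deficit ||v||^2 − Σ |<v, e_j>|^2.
Σ |<v, e_j>|^2 = 2*2**(11/32)*3**(457/672)*5**(51/112)*7**(397/672)/7; ||v||^2 = 20; deficit = 3698/247

Write each e_j = u_j / sqrt(<u_j, u_j>) where u_j is the displayed integer vector. Then <v, e_j> = <v, u_j> / sqrt(<u_j, u_j>), so |<v, e_j>|^2 = <v, u_j>^2 / <u_j, u_j>.
Coefficients: <v, e_1> = 6/sqrt(10), <v, e_2> = -1/sqrt(9), <v, e_3> = -121/sqrt(11115).
Square and sum: Σ |<v, e_j>|^2 = 2*2**(11/32)*3**(457/672)*5**(51/112)*7**(397/672)/7.
Compute ||v||^2 = v·v = 20.
Deficit = 20 − 2*2**(11/32)*3**(457/672)*5**(51/112)*7**(397/672)/7 = 3698/247 ≥ 0, confirming Bessel's inequality. (The deficit equals ||v − Σ <v,e_j> e_j||^2, the squared distance from v to span{e_j}.)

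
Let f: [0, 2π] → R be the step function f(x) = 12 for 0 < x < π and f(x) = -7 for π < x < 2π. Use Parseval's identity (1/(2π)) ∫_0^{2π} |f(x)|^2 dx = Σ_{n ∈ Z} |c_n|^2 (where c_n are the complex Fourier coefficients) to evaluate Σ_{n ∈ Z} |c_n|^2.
Σ |c_n|^2 = 193/2

Parseval equates the L^2 energy of f (normalised by 1/(2π)) with the ℓ^2 sum of its Fourier coefficients: (1/(2π)) ∫_0^{2π} |f|^2 = Σ |c_n|^2.
Compute the left side: (1/(2π)) [∫_0^π 12^2 dx + ∫_π^{2π} (-7)^2 dx] = (1/(2π)) · (144π + 49π) = (144 + 49)/2 = 193/2.
So Σ_{n ∈ Z} |c_n|^2 = 193/2.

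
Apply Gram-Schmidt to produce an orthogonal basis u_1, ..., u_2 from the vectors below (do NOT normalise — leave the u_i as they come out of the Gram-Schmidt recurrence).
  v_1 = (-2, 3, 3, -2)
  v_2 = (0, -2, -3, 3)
Orthogonal basis:
  u_1 = (-2, 3, 3, -2)
  u_2 = (-21/13, 11/26, -15/26, 18/13)

Apply the Gram-Schmidt recurrence
  u_1 = v_1
  u_i = v_i − Σ_{j<i} ((v_i · u_j) / (u_j · u_j)) · u_j.

Step by step this gives:
  u_1 = (-2, 3, 3, -2)
  u_2 = (-21/13, 11/26, -15/26, 18/13)

Orthogonality check:
  u_2 · u_1 = 0 (should be 0)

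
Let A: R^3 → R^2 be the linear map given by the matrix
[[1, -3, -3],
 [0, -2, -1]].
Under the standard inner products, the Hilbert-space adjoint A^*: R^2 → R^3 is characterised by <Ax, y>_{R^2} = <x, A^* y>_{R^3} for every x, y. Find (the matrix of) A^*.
A^* = A^T =
[[1, 0],
 [-3, -2],
 [-3, -1]]

For real matrices with standard dot products, the defining identity <Ax, y> = <x, A^* y> gives (Ax)^T y = x^T (A^*) y, i.e. x^T A^T y = x^T (A^*) y. Since this holds for all x, y, we must have A^* = A^T. Therefore
A^* =
[[1, 0],
 [-3, -2],
 [-3, -1]].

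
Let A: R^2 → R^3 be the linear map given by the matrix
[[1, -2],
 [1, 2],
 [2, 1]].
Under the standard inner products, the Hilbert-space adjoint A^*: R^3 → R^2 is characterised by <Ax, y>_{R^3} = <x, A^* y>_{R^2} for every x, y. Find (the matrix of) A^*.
A^* = A^T =
[[1, 1, 2],
 [-2, 2, 1]]

For real matrices with standard dot products, the defining identity <Ax, y> = <x, A^* y> gives (Ax)^T y = x^T (A^*) y, i.e. x^T A^T y = x^T (A^*) y. Since this holds for all x, y, we must have A^* = A^T. Therefore
A^* =
[[1, 1, 2],
 [-2, 2, 1]].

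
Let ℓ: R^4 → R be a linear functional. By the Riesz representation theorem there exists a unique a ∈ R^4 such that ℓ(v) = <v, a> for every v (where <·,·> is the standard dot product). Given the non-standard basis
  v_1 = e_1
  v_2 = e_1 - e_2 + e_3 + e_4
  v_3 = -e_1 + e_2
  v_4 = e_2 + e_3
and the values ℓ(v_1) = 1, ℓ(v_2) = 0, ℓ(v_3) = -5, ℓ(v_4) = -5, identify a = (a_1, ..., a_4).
a = (1, -4, -1, -4)

Write a = (a_1, ..., a_4) in the standard basis. For each basis vector v_i, ℓ(v_i) = <v_i, a> is a linear equation in the a_j's. Collect the n equations into a matrix system V a = ℓ, where row i of V is v_i (expressed in the standard basis). Since V is invertible (lower-triangular with 1s on the diagonal, up to permutation), solve by back-substitution:
  V =
[[1, 0, 0, 0],
 [1, -1, 1, 1],
 [-1, 1, 0, 0],
 [0, 1, 1, 0]]
  V a = (1, 0, -5, -5)
Solving gives a = (1, -4, -1, -4).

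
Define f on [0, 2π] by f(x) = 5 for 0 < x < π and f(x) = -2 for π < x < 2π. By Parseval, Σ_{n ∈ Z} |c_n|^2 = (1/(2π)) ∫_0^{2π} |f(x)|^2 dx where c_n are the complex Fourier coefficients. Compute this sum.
Σ |c_n|^2 = 29/2

Parseval equates the L^2 energy of f (normalised by 1/(2π)) with the ℓ^2 sum of its Fourier coefficients: (1/(2π)) ∫_0^{2π} |f|^2 = Σ |c_n|^2.
Compute the left side: (1/(2π)) [∫_0^π 5^2 dx + ∫_π^{2π} (-2)^2 dx] = (1/(2π)) · (25π + 4π) = (25 + 4)/2 = 29/2.
So Σ_{n ∈ Z} |c_n|^2 = 29/2.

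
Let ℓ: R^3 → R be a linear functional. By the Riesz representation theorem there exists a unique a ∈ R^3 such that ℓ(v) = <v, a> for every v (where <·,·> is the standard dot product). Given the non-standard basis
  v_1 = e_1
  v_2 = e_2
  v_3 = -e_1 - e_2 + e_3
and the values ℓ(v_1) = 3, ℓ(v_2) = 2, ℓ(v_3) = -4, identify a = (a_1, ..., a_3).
a = (3, 2, 1)

Write a = (a_1, ..., a_3) in the standard basis. For each basis vector v_i, ℓ(v_i) = <v_i, a> is a linear equation in the a_j's. Collect the n equations into a matrix system V a = ℓ, where row i of V is v_i (expressed in the standard basis). Since V is invertible (lower-triangular with 1s on the diagonal, up to permutation), solve by back-substitution:
  V =
[[1, 0, 0],
 [0, 1, 0],
 [-1, -1, 1]]
  V a = (3, 2, -4)
Solving gives a = (3, 2, 1).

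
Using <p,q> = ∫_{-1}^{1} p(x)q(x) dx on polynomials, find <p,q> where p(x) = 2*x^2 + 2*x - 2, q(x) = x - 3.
<p,q> = 28/3

Expand the product: p(x)·q(x) = 2*x^3 - 4*x^2 - 8*x + 6.
∫_{-1}^{1} of each monomial x^k gives [2/(k+1) if k even, 0 if k odd]. Integrating term-by-term (or equivalently evaluating the antiderivative F(x) = x^4/2 - 4*x^3/3 - 4*x^2 + 6*x at the endpoints):
  F(1) − F(−1) = 7/6 − (-49/6) = 28/3.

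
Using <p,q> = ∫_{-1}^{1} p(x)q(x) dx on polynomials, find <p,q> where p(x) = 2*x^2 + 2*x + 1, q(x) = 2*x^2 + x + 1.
<p,q> = 38/5

Expand the product: p(x)·q(x) = 4*x^4 + 6*x^3 + 6*x^2 + 3*x + 1.
∫_{-1}^{1} of each monomial x^k gives [2/(k+1) if k even, 0 if k odd]. Integrating term-by-term (or equivalently evaluating the antiderivative F(x) = 4*x^5/5 + 3*x^4/2 + 2*x^3 + 3*x^2/2 + x at the endpoints):
  F(1) − F(−1) = 34/5 − (-4/5) = 38/5.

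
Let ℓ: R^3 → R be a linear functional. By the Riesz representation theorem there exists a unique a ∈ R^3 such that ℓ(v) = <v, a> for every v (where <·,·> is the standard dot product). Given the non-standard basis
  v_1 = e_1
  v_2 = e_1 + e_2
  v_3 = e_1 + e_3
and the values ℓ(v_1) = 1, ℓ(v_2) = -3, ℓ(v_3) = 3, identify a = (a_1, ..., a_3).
a = (1, -4, 2)

Write a = (a_1, ..., a_3) in the standard basis. For each basis vector v_i, ℓ(v_i) = <v_i, a> is a linear equation in the a_j's. Collect the n equations into a matrix system V a = ℓ, where row i of V is v_i (expressed in the standard basis). Since V is invertible (lower-triangular with 1s on the diagonal, up to permutation), solve by back-substitution:
  V =
[[1, 0, 0],
 [1, 1, 0],
 [1, 0, 1]]
  V a = (1, -3, 3)
Solving gives a = (1, -4, 2).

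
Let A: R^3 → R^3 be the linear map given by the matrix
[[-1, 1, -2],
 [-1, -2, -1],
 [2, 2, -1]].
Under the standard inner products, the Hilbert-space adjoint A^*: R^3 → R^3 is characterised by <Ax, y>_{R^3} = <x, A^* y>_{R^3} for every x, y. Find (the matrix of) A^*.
A^* = A^T =
[[-1, -1, 2],
 [1, -2, 2],
 [-2, -1, -1]]

For real matrices with standard dot products, the defining identity <Ax, y> = <x, A^* y> gives (Ax)^T y = x^T (A^*) y, i.e. x^T A^T y = x^T (A^*) y. Since this holds for all x, y, we must have A^* = A^T. Therefore
A^* =
[[-1, -1, 2],
 [1, -2, 2],
 [-2, -1, -1]].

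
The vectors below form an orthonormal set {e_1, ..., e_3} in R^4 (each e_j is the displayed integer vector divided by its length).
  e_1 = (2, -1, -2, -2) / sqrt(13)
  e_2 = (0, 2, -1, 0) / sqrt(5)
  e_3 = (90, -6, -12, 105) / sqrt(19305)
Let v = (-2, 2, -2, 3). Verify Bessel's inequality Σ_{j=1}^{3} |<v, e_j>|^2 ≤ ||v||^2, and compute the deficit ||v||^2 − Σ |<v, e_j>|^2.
Σ |<v, e_j>|^2 = 437/33; ||v||^2 = 21; deficit = 256/33

Write each e_j = u_j / sqrt(<u_j, u_j>) where u_j is the displayed integer vector. Then <v, e_j> = <v, u_j> / sqrt(<u_j, u_j>), so |<v, e_j>|^2 = <v, u_j>^2 / <u_j, u_j>.
Coefficients: <v, e_1> = -8/sqrt(13), <v, e_2> = 6/sqrt(5), <v, e_3> = 147/sqrt(19305).
Square and sum: Σ |<v, e_j>|^2 = 437/33.
Compute ||v||^2 = v·v = 21.
Deficit = 21 − 437/33 = 256/33 ≥ 0, confirming Bessel's inequality. (The deficit equals ||v − Σ <v,e_j> e_j||^2, the squared distance from v to span{e_j}.)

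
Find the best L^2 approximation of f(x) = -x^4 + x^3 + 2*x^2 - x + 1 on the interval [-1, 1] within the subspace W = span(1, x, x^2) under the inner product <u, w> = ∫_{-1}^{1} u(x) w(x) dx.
g(x) = 8*x^2/7 - 2*x/5 + 38/35

The best approximation g ∈ W is the orthogonal projection of f onto W. Writing g = a_0 + a_1 x + a_2 x^2, the coefficients solve the normal equations G · a = b where
  G_{ij} = <φ_i, φ_j> and b_i = <f, φ_i>, with φ_0 = 1, φ_1 = x, φ_2 = x^2.
G =
  [2, 0, 2/3]
  [0, 2/3, 0]
  [2/3, 0, 2/5],
b = (44/15, -4/15, 124/105).
Solving gives a_0 = 38/35, a_1 = -2/5, a_2 = 8/7, so
  g(x) = 8*x^2/7 - 2*x/5 + 38/35.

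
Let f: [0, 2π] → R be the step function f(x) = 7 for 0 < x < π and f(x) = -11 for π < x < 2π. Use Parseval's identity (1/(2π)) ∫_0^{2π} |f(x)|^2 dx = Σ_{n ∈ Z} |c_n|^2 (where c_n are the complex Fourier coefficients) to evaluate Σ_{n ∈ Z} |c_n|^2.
Σ |c_n|^2 = 85

Parseval equates the L^2 energy of f (normalised by 1/(2π)) with the ℓ^2 sum of its Fourier coefficients: (1/(2π)) ∫_0^{2π} |f|^2 = Σ |c_n|^2.
Compute the left side: (1/(2π)) [∫_0^π 7^2 dx + ∫_π^{2π} (-11)^2 dx] = (1/(2π)) · (49π + 121π) = (49 + 121)/2 = 85.
So Σ_{n ∈ Z} |c_n|^2 = 85.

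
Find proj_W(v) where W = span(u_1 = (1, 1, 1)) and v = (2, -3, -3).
proj_W(v) = (-4/3, -4/3, -4/3)

Set up U = [u_1 | ... | u_1] ∈ R^(3×1). The projector onto W = col(U) is P = U (U^T U)^(-1) U^T.
Compute U^T U =
  [3],
and U^T v = (-4).
Solve U^T U · c = U^T v for the coefficients: c = (-4/3). The projection is proj_W(v) = U c.
Check: (v - proj_W(v)) · u_1 = 0  (should be 0).
Result: proj_W(v) = (-4/3, -4/3, -4/3).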